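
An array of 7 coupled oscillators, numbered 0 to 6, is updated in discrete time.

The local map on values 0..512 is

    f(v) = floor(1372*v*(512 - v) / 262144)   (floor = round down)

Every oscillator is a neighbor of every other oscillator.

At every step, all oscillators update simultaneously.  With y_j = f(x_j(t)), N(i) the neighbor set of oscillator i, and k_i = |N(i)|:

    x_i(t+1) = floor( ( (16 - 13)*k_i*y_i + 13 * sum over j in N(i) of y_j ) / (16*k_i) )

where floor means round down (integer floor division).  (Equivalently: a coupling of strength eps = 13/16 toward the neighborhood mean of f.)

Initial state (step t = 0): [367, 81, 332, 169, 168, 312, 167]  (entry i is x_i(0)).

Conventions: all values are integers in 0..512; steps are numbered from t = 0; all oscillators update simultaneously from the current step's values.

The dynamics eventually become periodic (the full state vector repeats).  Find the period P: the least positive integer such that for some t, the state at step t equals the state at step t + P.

Simulating step by step:
t=0: [367, 81, 332, 169, 168, 312, 167]
t=1: [285, 280, 287, 287, 287, 288, 287]
t=2: [337, 337, 337, 337, 337, 337, 337]
t=3: [308, 308, 308, 308, 308, 308, 308]
t=4: [328, 328, 328, 328, 328, 328, 328]
t=5: [315, 315, 315, 315, 315, 315, 315]
t=6: [324, 324, 324, 324, 324, 324, 324]
t=7: [318, 318, 318, 318, 318, 318, 318]
t=8: [322, 322, 322, 322, 322, 322, 322]
t=9: [320, 320, 320, 320, 320, 320, 320]
t=10: [321, 321, 321, 321, 321, 321, 321]
t=11: [320, 320, 320, 320, 320, 320, 320]

Answer: 2
Key observation: The state at step 9, [320, 320, 320, 320, 320, 320, 320], reappears at step 11 — and no state repeats earlier — so the cycle the system enters has period 2.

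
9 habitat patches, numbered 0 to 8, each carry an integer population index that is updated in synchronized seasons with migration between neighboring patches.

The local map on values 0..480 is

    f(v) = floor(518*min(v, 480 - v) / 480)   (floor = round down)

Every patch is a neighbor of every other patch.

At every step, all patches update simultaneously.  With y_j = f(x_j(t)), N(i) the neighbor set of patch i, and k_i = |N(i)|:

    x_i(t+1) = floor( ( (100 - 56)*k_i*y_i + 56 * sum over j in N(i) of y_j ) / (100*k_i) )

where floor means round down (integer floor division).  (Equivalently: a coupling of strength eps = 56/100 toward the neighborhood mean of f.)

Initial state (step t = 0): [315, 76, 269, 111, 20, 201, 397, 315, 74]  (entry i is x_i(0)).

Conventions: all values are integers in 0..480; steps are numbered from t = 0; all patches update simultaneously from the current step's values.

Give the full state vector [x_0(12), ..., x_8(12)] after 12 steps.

Simulating step by step:
t=0: [315, 76, 269, 111, 20, 201, 397, 315, 74]
t=1: [149, 113, 167, 127, 91, 163, 116, 149, 112]
t=2: [148, 134, 155, 140, 125, 154, 135, 148, 133]
t=3: [154, 149, 157, 151, 145, 157, 149, 154, 148]
t=4: [164, 161, 165, 162, 160, 165, 161, 164, 161]
t=5: [175, 174, 175, 174, 173, 175, 174, 175, 174]
t=6: [187, 187, 187, 187, 186, 187, 187, 187, 187]
t=7: [200, 200, 200, 200, 200, 200, 200, 200, 200]
t=8: [215, 215, 215, 215, 215, 215, 215, 215, 215]
t=9: [232, 232, 232, 232, 232, 232, 232, 232, 232]
t=10: [250, 250, 250, 250, 250, 250, 250, 250, 250]
t=11: [248, 248, 248, 248, 248, 248, 248, 248, 248]
t=12: [250, 250, 250, 250, 250, 250, 250, 250, 250]

Answer: [250, 250, 250, 250, 250, 250, 250, 250, 250]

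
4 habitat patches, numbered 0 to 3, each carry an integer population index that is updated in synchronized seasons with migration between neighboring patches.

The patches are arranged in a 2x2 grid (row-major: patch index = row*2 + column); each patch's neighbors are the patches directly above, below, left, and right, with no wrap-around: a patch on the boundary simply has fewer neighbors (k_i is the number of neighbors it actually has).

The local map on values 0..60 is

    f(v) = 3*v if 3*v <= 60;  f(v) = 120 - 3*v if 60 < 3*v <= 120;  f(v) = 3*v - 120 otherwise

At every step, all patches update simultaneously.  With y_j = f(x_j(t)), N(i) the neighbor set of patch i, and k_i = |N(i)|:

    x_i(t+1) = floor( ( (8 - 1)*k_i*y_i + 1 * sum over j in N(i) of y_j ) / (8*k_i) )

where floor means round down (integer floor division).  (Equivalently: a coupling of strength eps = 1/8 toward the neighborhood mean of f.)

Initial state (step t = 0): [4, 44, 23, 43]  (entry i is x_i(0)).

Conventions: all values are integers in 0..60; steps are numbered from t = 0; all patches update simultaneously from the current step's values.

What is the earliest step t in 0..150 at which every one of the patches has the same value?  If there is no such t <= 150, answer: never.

Answer: never
Key observation: The state at step 14 reappears at step 16 — the system is in a cycle of period 2 from step 14 on.  No step 0..16 is synchronized, and the cycle repeats forever, so no step up to 150 (or ever) has all patches equal.

Derivation:
t=0: [4, 44, 23, 43]  (not all equal)
t=1: [14, 11, 45, 11]  (not all equal)
t=2: [39, 33, 17, 31]  (not all equal)
t=3: [7, 20, 46, 28]  (not all equal)
t=4: [23, 56, 19, 36]  (not all equal)
t=5: [51, 45, 53, 17]  (not all equal)
t=6: [32, 18, 39, 48]  (not all equal)
t=7: [24, 50, 5, 24]  (not all equal)
t=8: [44, 32, 19, 44]  (not all equal)
t=9: [15, 22, 51, 15]  (not all equal)
t=10: [44, 52, 34, 44]  (not all equal)
t=11: [13, 33, 17, 13]  (not all equal)
t=12: [38, 23, 49, 38]  (not all equal)
t=13: [10, 45, 24, 10]  (not all equal)
t=14: [30, 16, 45, 30]  (not all equal)
t=15: [30, 45, 16, 30]  (not all equal)
t=16: [30, 16, 45, 30]  (not all equal)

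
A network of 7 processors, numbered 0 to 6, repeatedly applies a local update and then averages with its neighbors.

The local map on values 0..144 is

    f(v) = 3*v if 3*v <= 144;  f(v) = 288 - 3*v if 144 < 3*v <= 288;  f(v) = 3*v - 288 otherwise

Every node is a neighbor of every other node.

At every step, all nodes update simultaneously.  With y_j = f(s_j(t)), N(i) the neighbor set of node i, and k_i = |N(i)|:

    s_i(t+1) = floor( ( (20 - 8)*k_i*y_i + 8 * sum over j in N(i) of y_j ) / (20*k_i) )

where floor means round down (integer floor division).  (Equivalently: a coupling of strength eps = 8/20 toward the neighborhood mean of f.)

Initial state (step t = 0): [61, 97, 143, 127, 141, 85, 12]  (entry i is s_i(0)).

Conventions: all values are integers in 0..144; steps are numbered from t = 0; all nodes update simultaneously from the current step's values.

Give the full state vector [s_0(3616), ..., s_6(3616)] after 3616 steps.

Simulating step by step:
t=0: [61, 97, 143, 127, 141, 85, 12]
t=1: [92, 38, 111, 86, 108, 54, 55]
t=2: [38, 93, 56, 48, 51, 99, 98]
t=3: [96, 40, 99, 112, 107, 40, 39]
t=4: [29, 93, 34, 55, 47, 93, 92]
t=5: [78, 37, 86, 97, 107, 37, 38]
t=6: [59, 89, 46, 32, 48, 89, 91]
t=7: [95, 47, 110, 87, 113, 47, 44]
t=8: [37, 111, 58, 50, 63, 111, 106]
t=9: [98, 62, 99, 112, 91, 62, 54]
t=10: [30, 81, 32, 52, 35, 81, 94]
t=11: [82, 58, 85, 105, 90, 58, 37]
t=12: [53, 91, 48, 45, 40, 91, 89]
t=13: [107, 46, 115, 110, 102, 46, 49]
t=14: [55, 111, 68, 60, 47, 111, 113]
t=15: [105, 63, 84, 97, 115, 63, 67]
t=16: [41, 80, 46, 28, 57, 80, 73]
t=17: [107, 67, 115, 86, 104, 67, 78]
t=18: [42, 71, 55, 40, 37, 71, 53]
t=19: [117, 90, 116, 114, 109, 90, 119]
t=20: [55, 31, 53, 50, 42, 31, 58]
t=21: [120, 104, 123, 128, 121, 104, 115]
t=22: [67, 41, 71, 79, 68, 41, 59]
t=23: [90, 109, 83, 70, 88, 109, 102]
t=24: [26, 37, 37, 58, 29, 37, 26]
t=25: [87, 105, 105, 106, 92, 105, 87]
t=26: [26, 26, 26, 27, 18, 26, 26]
t=27: [76, 76, 76, 78, 63, 76, 76]
t=28: [62, 62, 62, 59, 83, 62, 62]
t=29: [98, 98, 98, 103, 64, 98, 98]
t=30: [13, 13, 13, 21, 61, 13, 13]
t=31: [45, 45, 45, 57, 80, 45, 45]
t=32: [128, 128, 128, 118, 81, 128, 128]
t=33: [90, 90, 90, 74, 63, 90, 90]
t=34: [26, 26, 26, 52, 69, 26, 26]
t=35: [81, 81, 81, 110, 83, 81, 81]
t=36: [44, 44, 44, 42, 41, 44, 44]
t=37: [131, 131, 131, 127, 126, 131, 131]
t=38: [103, 103, 103, 96, 95, 103, 103]
t=39: [18, 18, 18, 7, 8, 18, 18]
t=40: [49, 49, 49, 32, 33, 49, 49]
t=41: [135, 135, 135, 111, 112, 135, 135]
t=42: [107, 107, 107, 69, 70, 107, 107]
t=43: [39, 39, 39, 64, 63, 39, 39]
t=44: [114, 114, 114, 103, 104, 114, 114]
t=45: [49, 49, 49, 32, 33, 49, 49]

Answer: [135, 135, 135, 111, 112, 135, 135]
Key observation: The state at step 40, [49, 49, 49, 32, 33, 49, 49], reappears at step 45: the system is in a cycle of period 5 from step 40 on.  Therefore the state at step 3616 equals the state at step 40 + ((3616 - 40) mod 5) = 41, which is [135, 135, 135, 111, 112, 135, 135].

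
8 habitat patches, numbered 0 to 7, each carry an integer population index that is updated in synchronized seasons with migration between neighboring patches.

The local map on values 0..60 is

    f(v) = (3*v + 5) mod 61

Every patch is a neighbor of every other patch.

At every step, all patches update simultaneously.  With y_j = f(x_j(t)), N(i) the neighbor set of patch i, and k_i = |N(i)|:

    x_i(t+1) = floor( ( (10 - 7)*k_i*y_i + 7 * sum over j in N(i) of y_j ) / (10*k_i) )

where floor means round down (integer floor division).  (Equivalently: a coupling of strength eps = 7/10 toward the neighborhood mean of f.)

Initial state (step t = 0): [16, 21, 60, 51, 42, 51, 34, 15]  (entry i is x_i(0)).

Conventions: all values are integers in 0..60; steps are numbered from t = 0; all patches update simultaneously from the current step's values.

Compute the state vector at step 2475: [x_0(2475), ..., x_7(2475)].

Simulating step by step:
t=0: [16, 21, 60, 51, 42, 51, 34, 15]
t=1: [34, 25, 24, 31, 25, 31, 33, 33]
t=2: [35, 29, 29, 33, 29, 33, 34, 34]
t=3: [41, 38, 38, 40, 38, 40, 41, 41]
t=4: [21, 31, 31, 20, 31, 20, 21, 21]
t=5: [15, 21, 21, 14, 21, 14, 15, 15]
t=6: [36, 27, 27, 35, 27, 35, 36, 36]
t=7: [43, 37, 37, 42, 37, 42, 43, 43]
t=8: [24, 32, 32, 23, 32, 23, 24, 24]
t=9: [22, 27, 27, 22, 27, 22, 22, 22]
t=10: [14, 17, 17, 14, 17, 14, 14, 14]
t=11: [49, 51, 51, 49, 51, 49, 49, 49]
t=12: [31, 33, 33, 31, 33, 31, 31, 31]
t=13: [38, 40, 40, 38, 40, 38, 38, 38]
t=14: [41, 30, 30, 41, 30, 41, 41, 41]
t=15: [14, 20, 20, 14, 20, 14, 14, 14]
t=16: [34, 25, 25, 34, 25, 34, 34, 34]
t=17: [37, 32, 32, 37, 32, 37, 37, 37]
t=18: [50, 47, 47, 50, 47, 50, 50, 50]
t=19: [30, 28, 28, 30, 28, 30, 30, 30]
t=20: [32, 31, 31, 32, 31, 32, 32, 32]
t=21: [39, 38, 38, 39, 38, 39, 39, 39]
t=22: [17, 29, 29, 17, 29, 17, 17, 17]
t=23: [48, 43, 43, 48, 43, 48, 48, 48]
t=24: [22, 19, 19, 22, 19, 22, 22, 22]
t=25: [7, 5, 5, 7, 5, 7, 7, 7]
t=26: [24, 23, 23, 24, 23, 24, 24, 24]
t=27: [15, 14, 14, 15, 14, 15, 15, 15]
t=28: [49, 48, 48, 49, 48, 49, 49, 49]
t=29: [29, 28, 28, 29, 28, 29, 29, 29]
t=30: [30, 29, 29, 30, 29, 30, 30, 30]
t=31: [33, 32, 32, 33, 32, 33, 33, 33]
t=32: [42, 41, 41, 42, 41, 42, 42, 42]
t=33: [8, 7, 7, 8, 7, 8, 8, 8]
t=34: [28, 27, 27, 28, 27, 28, 28, 28]
t=35: [27, 26, 26, 27, 26, 27, 27, 27]
t=36: [24, 23, 23, 24, 23, 24, 24, 24]

Answer: [27, 26, 26, 27, 26, 27, 27, 27]
Key observation: The state at step 26, [24, 23, 23, 24, 23, 24, 24, 24], reappears at step 36: the system is in a cycle of period 10 from step 26 on.  Therefore the state at step 2475 equals the state at step 26 + ((2475 - 26) mod 10) = 35, which is [27, 26, 26, 27, 26, 27, 27, 27].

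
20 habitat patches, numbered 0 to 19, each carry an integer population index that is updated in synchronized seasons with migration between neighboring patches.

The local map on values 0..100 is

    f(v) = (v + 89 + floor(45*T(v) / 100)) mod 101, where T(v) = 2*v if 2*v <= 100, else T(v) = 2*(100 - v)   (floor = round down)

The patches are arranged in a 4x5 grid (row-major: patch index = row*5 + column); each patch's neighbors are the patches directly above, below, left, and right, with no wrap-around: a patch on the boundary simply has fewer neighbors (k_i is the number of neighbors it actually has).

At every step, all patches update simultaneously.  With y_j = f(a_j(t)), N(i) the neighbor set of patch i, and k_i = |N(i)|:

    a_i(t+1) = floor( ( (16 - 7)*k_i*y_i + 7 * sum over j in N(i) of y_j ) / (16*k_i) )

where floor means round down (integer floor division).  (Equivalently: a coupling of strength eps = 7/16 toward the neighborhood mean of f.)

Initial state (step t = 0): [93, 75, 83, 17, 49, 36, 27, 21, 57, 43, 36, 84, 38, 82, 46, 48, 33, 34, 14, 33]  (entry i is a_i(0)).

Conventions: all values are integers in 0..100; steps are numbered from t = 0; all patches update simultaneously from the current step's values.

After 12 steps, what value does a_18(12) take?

Answer: a_18(12) = 86

Derivation:
t=0: [93, 75, 83, 17, 49, 36, 27, 21, 57, 43, 36, 84, 38, 82, 46, 48, 33, 34, 14, 33]
t=1: [79, 78, 67, 47, 65, 58, 49, 44, 68, 73, 63, 70, 61, 73, 72, 67, 59, 47, 35, 47]
t=2: [84, 84, 81, 80, 82, 83, 81, 76, 82, 84, 84, 84, 82, 81, 83, 83, 82, 75, 65, 73]
t=3: [86, 86, 85, 86, 86, 86, 85, 85, 85, 86, 86, 86, 85, 85, 85, 86, 85, 85, 84, 85]
t=4: [86, 86, 86, 86, 86, 86, 86, 86, 86, 86, 86, 86, 86, 86, 86, 86, 86, 86, 86, 86]
t=5: [86, 86, 86, 86, 86, 86, 86, 86, 86, 86, 86, 86, 86, 86, 86, 86, 86, 86, 86, 86]
t=6: [86, 86, 86, 86, 86, 86, 86, 86, 86, 86, 86, 86, 86, 86, 86, 86, 86, 86, 86, 86]
t=7: [86, 86, 86, 86, 86, 86, 86, 86, 86, 86, 86, 86, 86, 86, 86, 86, 86, 86, 86, 86]
t=8: [86, 86, 86, 86, 86, 86, 86, 86, 86, 86, 86, 86, 86, 86, 86, 86, 86, 86, 86, 86]
t=9: [86, 86, 86, 86, 86, 86, 86, 86, 86, 86, 86, 86, 86, 86, 86, 86, 86, 86, 86, 86]
t=10: [86, 86, 86, 86, 86, 86, 86, 86, 86, 86, 86, 86, 86, 86, 86, 86, 86, 86, 86, 86]
t=11: [86, 86, 86, 86, 86, 86, 86, 86, 86, 86, 86, 86, 86, 86, 86, 86, 86, 86, 86, 86]
t=12: [86, 86, 86, 86, 86, 86, 86, 86, 86, 86, 86, 86, 86, 86, 86, 86, 86, 86, 86, 86]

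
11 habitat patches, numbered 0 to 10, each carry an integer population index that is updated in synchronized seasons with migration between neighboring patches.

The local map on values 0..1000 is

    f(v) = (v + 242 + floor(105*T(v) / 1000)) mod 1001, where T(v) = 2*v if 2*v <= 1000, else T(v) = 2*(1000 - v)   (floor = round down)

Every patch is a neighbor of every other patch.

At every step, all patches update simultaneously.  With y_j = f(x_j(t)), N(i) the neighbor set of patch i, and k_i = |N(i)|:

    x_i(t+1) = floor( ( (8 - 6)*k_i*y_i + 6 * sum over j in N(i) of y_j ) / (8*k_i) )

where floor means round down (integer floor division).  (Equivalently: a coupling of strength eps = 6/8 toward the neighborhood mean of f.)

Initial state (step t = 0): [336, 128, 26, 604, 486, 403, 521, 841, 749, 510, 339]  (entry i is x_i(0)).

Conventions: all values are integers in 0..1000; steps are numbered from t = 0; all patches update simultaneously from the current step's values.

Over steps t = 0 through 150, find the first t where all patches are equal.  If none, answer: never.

Answer: 5
Key observation: Synchronization is absorbing here: once all patches are equal they stay equal, and step 5 is the first all-equal step.

Derivation:
t=0: [336, 128, 26, 604, 486, 403, 521, 841, 749, 510, 339]  (not all equal)
t=1: [588, 544, 522, 637, 620, 602, 625, 494, 482, 624, 588]  (not all equal)
t=2: [906, 900, 897, 913, 911, 908, 911, 893, 890, 911, 906]  (not all equal)
t=3: [165, 164, 163, 166, 165, 165, 165, 163, 162, 165, 165]  (not all equal)
t=4: [440, 440, 440, 440, 440, 440, 440, 440, 439, 440, 440]  (not all equal)
t=5: [773, 773, 773, 773, 773, 773, 773, 773, 773, 773, 773]  (all equal)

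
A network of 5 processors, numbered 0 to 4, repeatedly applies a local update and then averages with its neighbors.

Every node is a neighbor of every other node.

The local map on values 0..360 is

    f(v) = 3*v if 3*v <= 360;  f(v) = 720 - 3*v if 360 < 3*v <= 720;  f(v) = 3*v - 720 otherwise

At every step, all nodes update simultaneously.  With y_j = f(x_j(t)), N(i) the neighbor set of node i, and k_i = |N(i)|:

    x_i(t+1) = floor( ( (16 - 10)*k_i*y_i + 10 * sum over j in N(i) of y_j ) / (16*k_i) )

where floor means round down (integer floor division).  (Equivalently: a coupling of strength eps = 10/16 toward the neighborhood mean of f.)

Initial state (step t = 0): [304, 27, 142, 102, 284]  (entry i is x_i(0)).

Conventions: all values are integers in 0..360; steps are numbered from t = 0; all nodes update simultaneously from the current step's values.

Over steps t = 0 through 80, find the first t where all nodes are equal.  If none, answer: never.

Simulating step by step:
t=0: [304, 27, 142, 102, 284]  (not all equal)
t=1: [199, 174, 221, 223, 185]  (not all equal)
t=2: [119, 136, 105, 103, 128]  (not all equal)
t=3: [332, 322, 323, 322, 328]  (not all equal)
t=4: [260, 253, 254, 253, 257]  (not all equal)
t=5: [49, 44, 45, 44, 47]  (not all equal)
t=6: [139, 136, 136, 136, 138]  (not all equal)
t=7: [307, 309, 309, 309, 308]  (not all equal)
t=8: [204, 205, 205, 205, 204]  (not all equal)
t=9: [106, 105, 105, 105, 106]  (not all equal)
t=10: [316, 315, 315, 315, 316]  (not all equal)
t=11: [226, 225, 225, 225, 226]  (not all equal)
t=12: [43, 44, 44, 44, 43]  (not all equal)
t=13: [130, 131, 131, 131, 130]  (not all equal)
t=14: [328, 327, 327, 327, 328]  (not all equal)
t=15: [262, 261, 261, 261, 262]  (not all equal)
t=16: [64, 63, 63, 63, 64]  (not all equal)
t=17: [190, 189, 189, 189, 190]  (not all equal)
t=18: [151, 152, 152, 152, 151]  (not all equal)
t=19: [265, 264, 264, 264, 265]  (not all equal)
t=20: [73, 72, 72, 72, 73]  (not all equal)
t=21: [217, 216, 216, 216, 217]  (not all equal)
t=22: [70, 71, 71, 71, 70]  (not all equal)
t=23: [211, 212, 212, 212, 211]  (not all equal)
t=24: [85, 84, 84, 84, 85]  (not all equal)
t=25: [253, 252, 252, 252, 253]  (not all equal)
t=26: [37, 36, 36, 36, 37]  (not all equal)
t=27: [109, 108, 108, 108, 109]  (not all equal)
t=28: [325, 324, 324, 324, 325]  (not all equal)
t=29: [253, 252, 252, 252, 253]  (not all equal)

Answer: never
Key observation: The state at step 25 reappears at step 29 — the system is in a cycle of period 4 from step 25 on.  No step 0..29 is synchronized, and the cycle repeats forever, so no step up to 80 (or ever) has all nodes equal.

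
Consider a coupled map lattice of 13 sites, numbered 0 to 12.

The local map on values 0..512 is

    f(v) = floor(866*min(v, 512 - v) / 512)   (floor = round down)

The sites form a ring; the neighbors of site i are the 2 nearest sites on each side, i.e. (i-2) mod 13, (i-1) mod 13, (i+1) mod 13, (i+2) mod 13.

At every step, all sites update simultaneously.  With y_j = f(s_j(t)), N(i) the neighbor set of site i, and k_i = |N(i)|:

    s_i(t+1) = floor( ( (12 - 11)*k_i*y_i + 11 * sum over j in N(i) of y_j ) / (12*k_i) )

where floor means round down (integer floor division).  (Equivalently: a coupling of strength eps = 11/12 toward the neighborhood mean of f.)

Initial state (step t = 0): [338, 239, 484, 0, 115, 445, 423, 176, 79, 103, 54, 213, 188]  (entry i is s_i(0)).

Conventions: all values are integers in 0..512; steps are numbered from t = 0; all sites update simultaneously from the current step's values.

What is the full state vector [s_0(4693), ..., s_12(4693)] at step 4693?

Answer: [252, 304, 344, 369, 403, 410, 379, 352, 318, 267, 234, 228, 230]
Key observation: The state at step 39, [261, 310, 340, 359, 388, 394, 368, 345, 320, 276, 243, 236, 237], reappears at step 43: the system is in a cycle of period 4 from step 39 on.  Therefore the state at step 4693 equals the state at step 39 + ((4693 - 39) mod 4) = 41, which is [252, 304, 344, 369, 403, 410, 379, 352, 318, 267, 234, 228, 230].

Derivation:
t=0: [338, 239, 484, 0, 115, 445, 423, 176, 79, 103, 54, 213, 188]
t=1: [283, 184, 208, 173, 87, 156, 181, 155, 174, 216, 233, 230, 289]
t=2: [359, 348, 289, 270, 290, 252, 246, 303, 328, 337, 359, 381, 370]
t=3: [277, 317, 333, 367, 404, 391, 370, 361, 328, 286, 266, 259, 252]
t=4: [373, 341, 289, 253, 242, 228, 238, 281, 322, 354, 388, 407, 395]
t=5: [257, 307, 343, 370, 398, 405, 378, 347, 317, 273, 237, 222, 224]
t=6: [353, 334, 300, 249, 229, 229, 243, 284, 327, 350, 373, 400, 387]
t=7: [265, 313, 345, 363, 393, 399, 371, 349, 325, 279, 245, 242, 245]
t=8: [364, 340, 299, 252, 237, 237, 245, 283, 329, 356, 385, 409, 395]
t=9: [254, 306, 343, 367, 400, 406, 377, 349, 318, 270, 233, 226, 229]
t=10: [357, 337, 301, 249, 230, 229, 241, 285, 326, 350, 377, 402, 388]
t=11: [261, 310, 342, 362, 392, 398, 371, 348, 322, 277, 244, 238, 239]
t=12: [363, 341, 303, 255, 239, 238, 247, 286, 330, 356, 383, 408, 395]
t=13: [253, 306, 344, 367, 401, 407, 377, 350, 318, 269, 234, 227, 230]
t=14: [357, 337, 300, 248, 229, 228, 240, 285, 327, 350, 379, 403, 388]
t=15: [261, 310, 342, 361, 391, 397, 369, 347, 320, 275, 243, 237, 238]
t=16: [363, 341, 304, 256, 240, 240, 249, 288, 332, 357, 383, 408, 394]
t=17: [253, 307, 345, 368, 402, 408, 377, 350, 318, 268, 233, 227, 230]
t=18: [356, 336, 298, 246, 228, 227, 239, 284, 327, 350, 379, 403, 387]
t=19: [263, 311, 341, 361, 390, 396, 369, 346, 320, 276, 243, 238, 239]
t=20: [363, 341, 303, 257, 241, 241, 250, 289, 332, 357, 384, 408, 394]
t=21: [253, 307, 345, 369, 403, 409, 377, 351, 317, 267, 233, 227, 230]
t=22: [356, 335, 298, 246, 227, 226, 238, 285, 327, 350, 380, 404, 387]
t=23: [263, 311, 341, 361, 389, 394, 368, 345, 319, 274, 242, 237, 239]
t=24: [363, 341, 304, 258, 243, 243, 252, 291, 333, 358, 385, 408, 393]
t=25: [253, 306, 345, 370, 404, 409, 378, 351, 316, 265, 232, 227, 229]
t=26: [356, 335, 297, 245, 226, 225, 238, 285, 327, 350, 380, 403, 387]
t=27: [264, 311, 341, 360, 389, 393, 367, 345, 319, 275, 243, 237, 239]
t=28: [363, 341, 304, 259, 244, 244, 253, 292, 333, 358, 384, 407, 393]
t=29: [254, 306, 345, 371, 404, 409, 378, 352, 317, 266, 233, 227, 230]
t=30: [357, 335, 297, 245, 226, 224, 237, 284, 326, 350, 380, 405, 388]
t=31: [262, 310, 341, 360, 388, 393, 367, 345, 319, 275, 242, 236, 238]
t=32: [363, 342, 305, 259, 244, 244, 253, 292, 333, 357, 384, 407, 393]
t=33: [253, 305, 344, 370, 404, 409, 378, 352, 317, 266, 233, 228, 230]
t=34: [358, 336, 298, 246, 226, 224, 237, 284, 326, 350, 380, 404, 389]
t=35: [261, 310, 340, 359, 388, 394, 367, 345, 319, 275, 242, 236, 237]
t=36: [363, 342, 306, 259, 244, 244, 253, 291, 333, 357, 383, 407, 393]
t=37: [253, 305, 344, 369, 404, 409, 379, 352, 318, 267, 234, 228, 230]
t=38: [358, 336, 298, 246, 226, 224, 237, 283, 325, 350, 380, 404, 389]
t=39: [261, 310, 340, 359, 388, 394, 368, 345, 320, 276, 243, 236, 237]
t=40: [363, 342, 306, 259, 244, 243, 252, 290, 332, 357, 383, 407, 394]
t=41: [252, 304, 344, 369, 403, 410, 379, 352, 318, 267, 234, 228, 230]
t=42: [358, 336, 299, 247, 226, 224, 237, 283, 325, 350, 380, 404, 389]
t=43: [261, 310, 340, 359, 388, 394, 368, 345, 320, 276, 243, 236, 237]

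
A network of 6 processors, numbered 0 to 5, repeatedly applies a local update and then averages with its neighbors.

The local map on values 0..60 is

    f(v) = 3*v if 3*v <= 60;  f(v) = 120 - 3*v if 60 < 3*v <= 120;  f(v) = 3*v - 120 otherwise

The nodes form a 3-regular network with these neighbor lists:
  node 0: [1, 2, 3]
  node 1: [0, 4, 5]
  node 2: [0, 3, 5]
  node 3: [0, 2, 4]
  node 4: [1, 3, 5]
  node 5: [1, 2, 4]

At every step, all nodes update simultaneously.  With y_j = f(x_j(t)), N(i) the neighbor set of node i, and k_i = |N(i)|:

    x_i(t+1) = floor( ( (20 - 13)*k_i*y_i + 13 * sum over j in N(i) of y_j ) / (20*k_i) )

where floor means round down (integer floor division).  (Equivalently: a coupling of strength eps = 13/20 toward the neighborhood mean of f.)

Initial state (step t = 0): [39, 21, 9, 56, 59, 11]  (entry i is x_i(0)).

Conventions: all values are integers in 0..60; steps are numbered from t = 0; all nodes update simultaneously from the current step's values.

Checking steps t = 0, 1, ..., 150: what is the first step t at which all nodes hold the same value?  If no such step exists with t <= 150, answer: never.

Answer: 12
Key observation: Synchronization is absorbing here: once all nodes are equal they stay equal, and step 12 is the first all-equal step.

Derivation:
t=0: [39, 21, 9, 56, 59, 11]  (not all equal)
t=1: [29, 40, 27, 35, 49, 42]  (not all equal)
t=2: [23, 14, 25, 26, 14, 16]  (not all equal)
t=3: [45, 45, 46, 44, 43, 44]  (not all equal)
t=4: [15, 13, 14, 13, 11, 13]  (not all equal)
t=5: [41, 39, 41, 39, 36, 38]  (not all equal)
t=6: [3, 5, 3, 4, 6, 6]  (not all equal)
t=7: [10, 15, 11, 12, 16, 15]  (not all equal)
t=8: [35, 42, 35, 36, 44, 43]  (not all equal)
t=9: [12, 9, 13, 13, 10, 10]  (not all equal)
t=10: [35, 30, 36, 36, 31, 31]  (not all equal)
t=11: [16, 25, 15, 15, 24, 24]  (not all equal)
t=12: [46, 46, 46, 46, 46, 46]  (all equal)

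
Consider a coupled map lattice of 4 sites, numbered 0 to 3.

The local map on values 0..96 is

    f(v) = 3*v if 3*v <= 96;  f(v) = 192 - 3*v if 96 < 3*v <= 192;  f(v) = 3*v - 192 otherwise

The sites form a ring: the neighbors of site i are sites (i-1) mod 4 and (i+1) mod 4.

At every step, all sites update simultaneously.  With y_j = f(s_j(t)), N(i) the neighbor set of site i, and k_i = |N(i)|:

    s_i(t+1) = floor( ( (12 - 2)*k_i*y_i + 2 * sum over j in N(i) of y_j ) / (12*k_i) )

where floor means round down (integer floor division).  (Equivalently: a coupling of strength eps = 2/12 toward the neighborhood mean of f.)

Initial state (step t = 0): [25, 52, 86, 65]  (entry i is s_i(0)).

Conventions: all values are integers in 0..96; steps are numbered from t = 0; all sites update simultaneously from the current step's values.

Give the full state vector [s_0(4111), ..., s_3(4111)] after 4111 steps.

Answer: [48, 48, 48, 48]
Key observation: The state at step 30, [48, 48, 48, 48], reappears at step 31: the system is in a cycle of period 1 from step 30 on.  Therefore the state at step 4111 equals the state at step 30 + ((4111 - 30) mod 1) = 30, which is [48, 48, 48, 48].

Derivation:
t=0: [25, 52, 86, 65]
t=1: [65, 41, 58, 14]
t=2: [11, 59, 24, 36]
t=3: [35, 21, 68, 78]
t=4: [81, 60, 18, 43]
t=5: [48, 18, 51, 61]
t=6: [45, 52, 37, 14]
t=7: [54, 41, 74, 46]
t=8: [35, 62, 35, 50]
t=9: [76, 19, 76, 49]
t=10: [38, 53, 38, 43]
t=11: [73, 40, 73, 65]
t=12: [28, 64, 28, 7]
t=13: [71, 14, 71, 31]
t=14: [28, 38, 28, 81]
t=15: [80, 79, 80, 56]
t=16: [45, 45, 45, 28]
t=17: [59, 57, 59, 79]
t=18: [18, 20, 18, 40]
t=19: [56, 59, 56, 69]
t=20: [22, 16, 22, 16]
t=21: [63, 51, 63, 51]
t=22: [9, 33, 9, 33]
t=23: [38, 82, 38, 82]
t=24: [74, 58, 74, 58]
t=25: [28, 20, 28, 20]
t=26: [80, 64, 80, 64]
t=27: [40, 8, 40, 8]
t=28: [64, 32, 64, 32]
t=29: [16, 80, 16, 80]
t=30: [48, 48, 48, 48]
t=31: [48, 48, 48, 48]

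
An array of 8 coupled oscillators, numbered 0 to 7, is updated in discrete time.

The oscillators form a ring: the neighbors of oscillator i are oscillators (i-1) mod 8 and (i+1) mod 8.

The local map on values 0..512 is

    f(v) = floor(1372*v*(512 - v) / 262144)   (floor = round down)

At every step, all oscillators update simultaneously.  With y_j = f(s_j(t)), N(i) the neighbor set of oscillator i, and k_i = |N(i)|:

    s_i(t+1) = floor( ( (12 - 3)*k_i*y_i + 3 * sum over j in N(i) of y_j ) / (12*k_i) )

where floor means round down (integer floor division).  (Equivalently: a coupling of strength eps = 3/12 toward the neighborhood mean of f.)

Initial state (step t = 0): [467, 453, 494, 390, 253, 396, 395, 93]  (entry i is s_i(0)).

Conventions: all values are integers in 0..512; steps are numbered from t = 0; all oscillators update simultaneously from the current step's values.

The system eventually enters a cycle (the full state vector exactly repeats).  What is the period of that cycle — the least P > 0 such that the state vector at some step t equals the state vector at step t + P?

Answer: 2
Key observation: The state at step 10, [320, 320, 320, 320, 320, 321, 320, 320], reappears at step 12 — and no state repeats earlier — so the cycle the system enters has period 2.

Derivation:
t=0: [467, 453, 494, 390, 253, 396, 395, 93]
t=1: [124, 123, 83, 235, 317, 252, 236, 196]
t=2: [260, 242, 213, 318, 327, 339, 338, 316]
t=3: [339, 340, 332, 322, 315, 307, 309, 324]
t=4: [307, 306, 312, 319, 324, 328, 326, 317]
t=5: [328, 328, 325, 322, 318, 315, 317, 323]
t=6: [315, 315, 317, 320, 322, 323, 322, 319]
t=7: [323, 323, 322, 321, 320, 319, 320, 322]
t=8: [319, 319, 319, 320, 321, 321, 321, 320]
t=9: [321, 322, 321, 321, 320, 320, 320, 321]
t=10: [320, 320, 320, 320, 320, 321, 320, 320]
t=11: [321, 321, 321, 321, 320, 320, 320, 321]
t=12: [320, 320, 320, 320, 320, 321, 320, 320]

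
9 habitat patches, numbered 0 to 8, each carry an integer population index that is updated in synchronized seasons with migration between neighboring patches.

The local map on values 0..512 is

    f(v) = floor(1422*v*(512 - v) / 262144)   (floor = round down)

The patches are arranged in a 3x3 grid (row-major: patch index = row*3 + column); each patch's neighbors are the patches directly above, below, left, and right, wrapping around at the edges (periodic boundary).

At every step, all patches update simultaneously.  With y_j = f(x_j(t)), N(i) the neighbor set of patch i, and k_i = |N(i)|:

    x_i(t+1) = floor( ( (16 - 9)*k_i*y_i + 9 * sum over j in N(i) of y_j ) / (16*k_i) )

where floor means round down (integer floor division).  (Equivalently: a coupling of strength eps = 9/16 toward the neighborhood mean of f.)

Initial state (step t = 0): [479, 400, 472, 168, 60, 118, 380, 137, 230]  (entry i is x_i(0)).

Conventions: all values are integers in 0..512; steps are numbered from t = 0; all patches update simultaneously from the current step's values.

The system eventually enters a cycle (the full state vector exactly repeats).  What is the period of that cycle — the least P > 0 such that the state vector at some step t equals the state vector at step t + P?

Simulating step by step:
t=0: [479, 400, 472, 168, 60, 118, 380, 137, 230]
t=1: [167, 192, 175, 243, 217, 238, 263, 264, 280]
t=2: [327, 333, 329, 347, 347, 347, 348, 350, 348]
t=3: [321, 320, 321, 312, 311, 312, 311, 310, 311]
t=4: [333, 334, 333, 337, 337, 337, 337, 338, 337]
t=5: [321, 321, 321, 319, 319, 319, 319, 319, 319]
t=6: [332, 332, 332, 332, 332, 332, 332, 332, 332]
t=7: [324, 324, 324, 324, 324, 324, 324, 324, 324]
t=8: [330, 330, 330, 330, 330, 330, 330, 330, 330]
t=9: [325, 325, 325, 325, 325, 325, 325, 325, 325]
t=10: [329, 329, 329, 329, 329, 329, 329, 329, 329]
t=11: [326, 326, 326, 326, 326, 326, 326, 326, 326]
t=12: [328, 328, 328, 328, 328, 328, 328, 328, 328]
t=13: [327, 327, 327, 327, 327, 327, 327, 327, 327]
t=14: [328, 328, 328, 328, 328, 328, 328, 328, 328]

Answer: 2
Key observation: The state at step 12, [328, 328, 328, 328, 328, 328, 328, 328, 328], reappears at step 14 — and no state repeats earlier — so the cycle the system enters has period 2.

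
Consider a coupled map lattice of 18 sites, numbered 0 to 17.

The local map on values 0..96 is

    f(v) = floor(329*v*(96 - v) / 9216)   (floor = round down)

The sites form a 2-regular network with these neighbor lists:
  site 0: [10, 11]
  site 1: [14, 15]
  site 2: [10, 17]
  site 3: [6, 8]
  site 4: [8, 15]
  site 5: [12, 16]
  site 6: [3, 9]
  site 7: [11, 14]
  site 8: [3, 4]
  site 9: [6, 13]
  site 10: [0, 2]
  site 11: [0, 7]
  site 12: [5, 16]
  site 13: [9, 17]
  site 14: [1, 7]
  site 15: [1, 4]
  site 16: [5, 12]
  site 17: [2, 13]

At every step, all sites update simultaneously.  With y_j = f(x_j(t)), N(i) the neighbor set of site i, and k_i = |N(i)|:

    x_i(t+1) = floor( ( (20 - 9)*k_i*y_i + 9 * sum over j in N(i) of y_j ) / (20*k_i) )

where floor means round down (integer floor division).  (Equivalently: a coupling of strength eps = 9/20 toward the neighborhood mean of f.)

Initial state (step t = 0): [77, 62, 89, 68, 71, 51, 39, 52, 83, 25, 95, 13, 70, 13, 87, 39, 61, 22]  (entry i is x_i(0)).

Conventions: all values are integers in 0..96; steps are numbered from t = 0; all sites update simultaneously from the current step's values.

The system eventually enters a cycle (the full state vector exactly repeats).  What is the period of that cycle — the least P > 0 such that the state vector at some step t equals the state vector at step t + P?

Simulating step by step:
t=0: [77, 62, 89, 68, 71, 51, 39, 52, 83, 25, 95, 13, 70, 13, 87, 39, 61, 22]
t=1: [37, 65, 25, 63, 60, 76, 72, 59, 50, 60, 18, 50, 70, 48, 49, 74, 74, 45]
t=2: [72, 70, 64, 72, 73, 57, 67, 79, 79, 74, 59, 79, 60, 80, 78, 65, 58, 77]
t=3: [61, 62, 69, 59, 59, 78, 64, 47, 52, 57, 72, 50, 77, 49, 52, 66, 78, 55]
t=4: [73, 75, 68, 77, 76, 50, 75, 81, 79, 78, 65, 80, 51, 80, 79, 72, 50, 77]
t=5: [58, 55, 64, 51, 54, 81, 53, 44, 49, 50, 67, 47, 81, 47, 48, 58, 81, 53]
t=6: [76, 80, 73, 81, 80, 43, 81, 81, 81, 81, 71, 80, 43, 81, 81, 78, 43, 79]
t=7: [54, 45, 57, 43, 45, 81, 43, 43, 43, 43, 60, 46, 81, 43, 43, 47, 81, 48]
t=8: [79, 81, 79, 81, 81, 43, 81, 81, 81, 81, 78, 81, 43, 81, 81, 81, 43, 81]
t=9: [46, 43, 46, 43, 43, 81, 43, 43, 43, 43, 48, 43, 81, 43, 43, 43, 81, 43]
t=10: [81, 81, 81, 81, 81, 43, 81, 81, 81, 81, 82, 81, 43, 81, 81, 81, 43, 81]
t=11: [42, 43, 42, 43, 43, 81, 43, 43, 43, 43, 41, 43, 81, 43, 43, 43, 81, 43]
t=12: [80, 81, 80, 81, 81, 43, 81, 81, 81, 81, 80, 80, 43, 81, 81, 81, 43, 80]
t=13: [45, 43, 45, 43, 43, 81, 43, 43, 43, 43, 45, 44, 81, 43, 43, 43, 81, 44]
t=14: [81, 81, 81, 81, 81, 43, 81, 81, 81, 81, 81, 81, 43, 81, 81, 81, 43, 81]
t=15: [43, 43, 43, 43, 43, 81, 43, 43, 43, 43, 43, 43, 81, 43, 43, 43, 81, 43]
t=16: [81, 81, 81, 81, 81, 43, 81, 81, 81, 81, 81, 81, 43, 81, 81, 81, 43, 81]

Answer: 2
Key observation: The state at step 14, [81, 81, 81, 81, 81, 43, 81, 81, 81, 81, 81, 81, 43, 81, 81, 81, 43, 81], reappears at step 16 — and no state repeats earlier — so the cycle the system enters has period 2.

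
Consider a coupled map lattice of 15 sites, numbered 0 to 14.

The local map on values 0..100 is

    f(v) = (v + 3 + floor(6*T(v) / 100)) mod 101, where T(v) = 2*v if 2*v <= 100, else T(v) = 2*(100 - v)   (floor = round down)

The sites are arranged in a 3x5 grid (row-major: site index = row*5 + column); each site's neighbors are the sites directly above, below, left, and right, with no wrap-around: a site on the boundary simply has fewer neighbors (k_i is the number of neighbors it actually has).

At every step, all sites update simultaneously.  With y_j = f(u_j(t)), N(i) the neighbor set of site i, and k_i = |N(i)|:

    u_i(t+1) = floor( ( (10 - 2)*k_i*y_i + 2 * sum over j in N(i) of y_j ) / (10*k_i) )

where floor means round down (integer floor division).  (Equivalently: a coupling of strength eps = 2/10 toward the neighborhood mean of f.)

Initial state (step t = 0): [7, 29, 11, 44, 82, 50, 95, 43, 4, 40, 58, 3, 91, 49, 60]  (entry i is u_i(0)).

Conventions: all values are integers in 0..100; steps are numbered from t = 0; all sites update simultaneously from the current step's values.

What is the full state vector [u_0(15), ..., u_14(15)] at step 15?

Answer: [12, 36, 76, 22, 7, 35, 76, 82, 28, 10, 68, 50, 51, 67, 28]

Derivation:
t=0: [7, 29, 11, 44, 82, 50, 95, 43, 4, 40, 58, 3, 91, 49, 60]
t=1: [17, 36, 21, 48, 79, 58, 85, 51, 15, 48, 59, 22, 83, 56, 64]
t=2: [28, 43, 31, 53, 78, 64, 80, 58, 26, 56, 62, 37, 80, 63, 68]
t=3: [39, 51, 41, 58, 78, 69, 79, 64, 38, 63, 66, 51, 80, 68, 72]
t=4: [50, 59, 51, 64, 80, 73, 80, 69, 50, 69, 71, 63, 81, 73, 76]
t=5: [61, 66, 61, 70, 82, 77, 82, 74, 62, 75, 76, 72, 83, 78, 80]
t=6: [69, 73, 69, 75, 85, 81, 85, 79, 71, 80, 80, 79, 86, 82, 84]
t=7: [76, 79, 76, 80, 87, 85, 87, 83, 78, 84, 85, 84, 89, 86, 87]
t=8: [82, 84, 81, 85, 90, 88, 90, 87, 83, 88, 88, 88, 92, 89, 90]
t=9: [87, 88, 86, 89, 93, 91, 93, 90, 88, 92, 92, 92, 94, 92, 93]
t=10: [91, 92, 90, 92, 95, 94, 95, 93, 92, 94, 95, 95, 96, 95, 95]
t=11: [95, 95, 94, 95, 97, 97, 97, 96, 95, 97, 97, 98, 98, 97, 97]
t=12: [98, 98, 97, 98, 99, 99, 94, 93, 98, 99, 90, 13, 13, 93, 100]
t=13: [0, 13, 86, 6, 0, 13, 83, 87, 9, 1, 77, 27, 27, 78, 11]
t=14: [5, 25, 79, 14, 3, 25, 78, 84, 19, 5, 70, 39, 40, 70, 20]
t=15: [12, 36, 76, 22, 7, 35, 76, 82, 28, 10, 68, 50, 51, 67, 28]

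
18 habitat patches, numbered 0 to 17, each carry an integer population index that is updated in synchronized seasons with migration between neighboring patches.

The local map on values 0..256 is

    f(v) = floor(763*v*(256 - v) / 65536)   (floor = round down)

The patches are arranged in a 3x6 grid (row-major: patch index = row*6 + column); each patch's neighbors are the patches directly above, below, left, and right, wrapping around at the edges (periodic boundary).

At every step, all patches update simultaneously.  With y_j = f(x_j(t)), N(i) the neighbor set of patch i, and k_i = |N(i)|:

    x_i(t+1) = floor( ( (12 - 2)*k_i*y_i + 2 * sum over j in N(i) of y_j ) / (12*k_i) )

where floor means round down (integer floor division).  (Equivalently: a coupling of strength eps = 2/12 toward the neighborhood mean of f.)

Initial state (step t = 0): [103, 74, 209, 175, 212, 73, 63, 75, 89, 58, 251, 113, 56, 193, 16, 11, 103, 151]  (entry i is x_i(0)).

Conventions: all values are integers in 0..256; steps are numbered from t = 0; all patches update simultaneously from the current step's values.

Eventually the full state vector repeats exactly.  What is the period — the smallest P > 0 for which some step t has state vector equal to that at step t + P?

Answer: 2
Key observation: The state at step 17, [168, 168, 168, 169, 169, 169, 168, 168, 168, 169, 169, 169, 168, 168, 168, 169, 169, 169], reappears at step 19 — and no state repeats earlier — so the cycle the system enters has period 2.

Derivation:
t=0: [103, 74, 209, 175, 212, 73, 63, 75, 89, 58, 251, 113, 56, 193, 16, 11, 103, 151]
t=1: [176, 154, 117, 153, 111, 156, 144, 157, 162, 126, 37, 177, 135, 137, 55, 47, 166, 180]
t=2: [166, 181, 185, 180, 182, 178, 184, 180, 176, 182, 108, 160, 187, 185, 134, 123, 167, 161]
t=3: [170, 158, 154, 159, 158, 162, 155, 158, 163, 159, 182, 176, 152, 154, 185, 186, 173, 175]
t=4: [171, 179, 180, 178, 178, 175, 180, 180, 175, 176, 158, 164, 182, 180, 155, 154, 166, 166]
t=5: [167, 160, 160, 161, 162, 165, 159, 159, 165, 164, 178, 174, 157, 159, 179, 179, 173, 172]
t=6: [173, 177, 177, 177, 175, 173, 178, 178, 173, 173, 162, 166, 179, 178, 162, 161, 166, 168]
t=7: [166, 162, 162, 163, 165, 167, 161, 161, 166, 167, 175, 172, 160, 161, 175, 176, 173, 171]
t=8: [173, 176, 176, 175, 173, 172, 177, 177, 173, 172, 165, 168, 177, 177, 166, 164, 167, 169]
t=9: [166, 163, 163, 165, 167, 168, 162, 162, 166, 168, 173, 171, 162, 162, 171, 174, 172, 170]
t=10: [173, 175, 175, 173, 172, 171, 176, 176, 173, 171, 167, 169, 176, 176, 169, 166, 168, 170]
t=11: [166, 164, 165, 167, 168, 169, 163, 163, 167, 169, 172, 170, 163, 163, 170, 172, 171, 169]
t=12: [173, 174, 173, 172, 171, 171, 175, 175, 172, 170, 168, 170, 175, 175, 170, 168, 169, 171]
t=13: [166, 166, 167, 168, 169, 168, 165, 165, 168, 170, 171, 169, 165, 165, 169, 171, 170, 168]
t=14: [173, 173, 172, 171, 170, 171, 173, 173, 172, 170, 169, 171, 173, 173, 171, 169, 170, 171]
t=15: [167, 167, 168, 169, 169, 168, 167, 167, 168, 169, 170, 169, 167, 167, 168, 170, 170, 168]
t=16: [172, 172, 172, 171, 170, 171, 172, 172, 172, 170, 170, 171, 172, 172, 171, 170, 170, 171]
t=17: [168, 168, 168, 169, 169, 169, 168, 168, 168, 169, 169, 169, 168, 168, 168, 169, 169, 169]
t=18: [171, 172, 171, 171, 171, 171, 171, 172, 171, 171, 171, 171, 171, 172, 171, 171, 171, 171]
t=19: [168, 168, 168, 169, 169, 169, 168, 168, 168, 169, 169, 169, 168, 168, 168, 169, 169, 169]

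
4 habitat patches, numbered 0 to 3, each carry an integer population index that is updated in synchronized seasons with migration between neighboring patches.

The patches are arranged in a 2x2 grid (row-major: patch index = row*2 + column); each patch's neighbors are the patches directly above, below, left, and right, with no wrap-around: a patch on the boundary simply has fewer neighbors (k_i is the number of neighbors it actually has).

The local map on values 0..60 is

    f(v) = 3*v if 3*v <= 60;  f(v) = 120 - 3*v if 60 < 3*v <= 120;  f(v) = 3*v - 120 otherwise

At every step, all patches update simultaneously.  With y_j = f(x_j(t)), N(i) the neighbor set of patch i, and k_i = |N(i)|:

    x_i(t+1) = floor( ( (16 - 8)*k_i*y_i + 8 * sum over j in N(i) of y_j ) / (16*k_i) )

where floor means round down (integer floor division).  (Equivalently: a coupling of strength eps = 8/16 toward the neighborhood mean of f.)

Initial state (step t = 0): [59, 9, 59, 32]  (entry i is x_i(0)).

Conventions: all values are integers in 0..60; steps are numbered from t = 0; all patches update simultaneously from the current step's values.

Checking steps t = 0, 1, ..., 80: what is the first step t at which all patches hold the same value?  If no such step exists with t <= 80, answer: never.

Simulating step by step:
t=0: [59, 9, 59, 32]  (not all equal)
t=1: [49, 33, 48, 33]  (not all equal)
t=2: [24, 22, 24, 21]  (not all equal)
t=3: [49, 53, 50, 54]  (not all equal)
t=4: [30, 36, 32, 38]  (not all equal)
t=5: [24, 15, 21, 12]  (not all equal)
t=6: [49, 43, 49, 43]  (not all equal)
t=7: [22, 13, 22, 13]  (not all equal)
t=8: [50, 42, 50, 42]  (not all equal)
t=9: [24, 12, 24, 12]  (not all equal)
t=10: [45, 39, 45, 39]  (not all equal)
t=11: [12, 6, 12, 6]  (not all equal)
t=12: [31, 22, 31, 22]  (not all equal)
t=13: [33, 47, 33, 47]  (not all equal)
t=14: [21, 21, 21, 21]  (all equal)

Answer: 14
Key observation: Synchronization is absorbing here: once all patches are equal they stay equal, and step 14 is the first all-equal step.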